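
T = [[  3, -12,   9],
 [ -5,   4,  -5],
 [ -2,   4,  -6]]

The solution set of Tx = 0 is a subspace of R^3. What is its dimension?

0

Row reduce to echelon form.
R2 ← R2 + (5/3)·R1: [0, -16, 10]
R3 ← R3 + (2/3)·R1: [0, -4, 0]
R3 ← R3 − (1/4)·R2: [0, 0, -5/2]
3 nonzero rows, so rank(T) = 3.
T has 3 columns; by rank–nullity, nullity = 3 − 3 = 0.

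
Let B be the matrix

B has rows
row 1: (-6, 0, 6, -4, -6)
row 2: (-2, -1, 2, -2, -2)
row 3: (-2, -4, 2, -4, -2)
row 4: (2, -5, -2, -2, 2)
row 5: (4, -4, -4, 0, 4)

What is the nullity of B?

Row reduce to echelon form.
R2 ← R2 − (1/3)·R1: [0, -1, 0, -2/3, 0]
R3 ← R3 − (1/3)·R1: [0, -4, 0, -8/3, 0]
R4 ← R4 + (1/3)·R1: [0, -5, 0, -10/3, 0]
R5 ← R5 + (2/3)·R1: [0, -4, 0, -8/3, 0]
R3 ← R3 − (4)·R2: [0, 0, 0, 0, 0]
R4 ← R4 − (5)·R2: [0, 0, 0, 0, 0]
R5 ← R5 − (4)·R2: [0, 0, 0, 0, 0]
2 nonzero rows, so rank(B) = 2.
B has 5 columns; by rank–nullity, nullity = 5 − 2 = 3.

3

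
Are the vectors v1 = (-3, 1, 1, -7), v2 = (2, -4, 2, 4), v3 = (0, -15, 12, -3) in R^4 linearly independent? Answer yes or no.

no

Form the matrix with these vectors as rows and row reduce.
R2 ← R2 + (2/3)·R1: [0, -10/3, 8/3, -2/3]
R3 ← R3 − (9/2)·R2: [0, 0, 0, 0]
2 nonzero rows, so the 3 vectors span a space of dimension 2.
Since 2 < 3, the vectors are linearly dependent.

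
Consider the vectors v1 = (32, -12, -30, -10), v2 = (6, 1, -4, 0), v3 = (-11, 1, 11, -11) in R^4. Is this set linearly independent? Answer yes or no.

yes

Form the matrix with these vectors as rows and row reduce.
R2 ← R2 − (3/16)·R1: [0, 13/4, 13/8, 15/8]
R3 ← R3 + (11/32)·R1: [0, -25/8, 11/16, -231/16]
R3 ← R3 + (25/26)·R2: [0, 0, 9/4, -657/52]
3 nonzero rows, so the 3 vectors span a space of dimension 3.
Since 3 = 3, the vectors are linearly independent.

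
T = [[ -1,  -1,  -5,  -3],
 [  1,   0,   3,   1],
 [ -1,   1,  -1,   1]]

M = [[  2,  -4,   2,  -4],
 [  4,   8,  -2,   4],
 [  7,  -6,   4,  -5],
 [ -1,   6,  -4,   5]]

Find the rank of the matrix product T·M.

First compute TM:
[[-38,   8,  -8,  10],
 [ 22, -16,  10, -14],
 [ -6,  24, -12,  18]]
Now row reduce the product.
R2 ← R2 + (11/19)·R1: [0, -216/19, 102/19, -156/19]
R3 ← R3 − (3/19)·R1: [0, 432/19, -204/19, 312/19]
R3 ← R3 + (2)·R2: [0, 0, 0, 0]
2 nonzero rows, so rank(TM) = 2.

2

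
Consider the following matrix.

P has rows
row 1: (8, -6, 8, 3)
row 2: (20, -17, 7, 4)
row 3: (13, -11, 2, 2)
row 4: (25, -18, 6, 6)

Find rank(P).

Row reduce to echelon form.
R2 ← R2 − (5/2)·R1: [0, -2, -13, -7/2]
R3 ← R3 − (13/8)·R1: [0, -5/4, -11, -23/8]
R4 ← R4 − (25/8)·R1: [0, 3/4, -19, -27/8]
R3 ← R3 − (5/8)·R2: [0, 0, -23/8, -11/16]
R4 ← R4 + (3/8)·R2: [0, 0, -191/8, -75/16]
R4 ← R4 − (191/23)·R3: [0, 0, 0, 47/46]
Echelon form has 4 nonzero rows, so rank(P) = 4.

4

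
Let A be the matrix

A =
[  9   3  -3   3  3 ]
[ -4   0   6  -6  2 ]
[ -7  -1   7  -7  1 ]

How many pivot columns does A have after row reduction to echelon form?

Row reduce to echelon form.
R2 ← R2 + (4/9)·R1: [0, 4/3, 14/3, -14/3, 10/3]
R3 ← R3 + (7/9)·R1: [0, 4/3, 14/3, -14/3, 10/3]
R3 ← R3 − R2: [0, 0, 0, 0, 0]
Echelon form has 2 nonzero rows, so rank(A) = 2.
Each nonzero row contributes one pivot column: 2 pivot columns.

2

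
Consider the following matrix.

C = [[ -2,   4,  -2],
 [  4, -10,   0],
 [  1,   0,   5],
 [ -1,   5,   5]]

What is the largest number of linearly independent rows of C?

Row reduce to echelon form.
R2 ← R2 + (2)·R1: [0, -2, -4]
R3 ← R3 + (1/2)·R1: [0, 2, 4]
R4 ← R4 − (1/2)·R1: [0, 3, 6]
R3 ← R3 + R2: [0, 0, 0]
R4 ← R4 + (3/2)·R2: [0, 0, 0]
Echelon form has 2 nonzero rows, so rank(C) = 2.
The rank gives the maximum number of linearly independent rows: 2.

2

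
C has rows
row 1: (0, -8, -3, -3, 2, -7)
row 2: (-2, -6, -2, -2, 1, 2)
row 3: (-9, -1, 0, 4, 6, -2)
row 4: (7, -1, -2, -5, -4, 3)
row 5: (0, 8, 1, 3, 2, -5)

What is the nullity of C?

2

Row reduce to echelon form.
Swap R1 ↔ R2
R3 ← R3 − (9/2)·R1: [0, 26, 9, 13, 3/2, -11]
R4 ← R4 + (7/2)·R1: [0, -22, -9, -12, -1/2, 10]
R3 ← R3 + (13/4)·R2: [0, 0, -3/4, 13/4, 8, -135/4]
R4 ← R4 − (11/4)·R2: [0, 0, -3/4, -15/4, -6, 117/4]
R5 ← R5 + R2: [0, 0, -2, 0, 4, -12]
R4 ← R4 − R3: [0, 0, 0, -7, -14, 63]
R5 ← R5 − (8/3)·R3: [0, 0, 0, -26/3, -52/3, 78]
R5 ← R5 − (26/21)·R4: [0, 0, 0, 0, 0, 0]
4 nonzero rows, so rank(C) = 4.
C has 6 columns; by rank–nullity, nullity = 6 − 4 = 2.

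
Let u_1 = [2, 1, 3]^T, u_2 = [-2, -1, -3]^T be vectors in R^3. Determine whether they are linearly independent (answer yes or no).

no

Form the matrix with these vectors as rows and row reduce.
R2 ← R2 + R1: [0, 0, 0]
1 nonzero row, so the 2 vectors span a space of dimension 1.
Since 1 < 2, the vectors are linearly dependent.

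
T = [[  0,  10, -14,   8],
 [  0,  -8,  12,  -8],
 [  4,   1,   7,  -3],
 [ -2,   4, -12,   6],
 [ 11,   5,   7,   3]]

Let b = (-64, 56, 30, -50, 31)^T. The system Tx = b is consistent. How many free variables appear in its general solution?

Row reduce the augmented matrix [T | b].
Swap R1 ↔ R3
R4 ← R4 + (1/2)·R1: [0, 9/2, -17/2, 9/2, -35]
R5 ← R5 − (11/4)·R1: [0, 9/4, -49/4, 45/4, -103/2]
R3 ← R3 + (5/4)·R2: [0, 0, 1, -2, 6]
R4 ← R4 + (9/16)·R2: [0, 0, -7/4, 0, -7/2]
R5 ← R5 + (9/32)·R2: [0, 0, -71/8, 9, -143/4]
R4 ← R4 + (7/4)·R3: [0, 0, 0, -7/2, 7]
R5 ← R5 + (71/8)·R3: [0, 0, 0, -35/4, 35/2]
R5 ← R5 − (5/2)·R4: [0, 0, 0, 0, 0]
The echelon form has 4 nonzero rows, and every pivot lies in the first 4 columns, so rank(T) = rank([T|b]) = 4.
The system is consistent.
Free variables = (unknowns) − (rank) = 4 − 4 = 0.

0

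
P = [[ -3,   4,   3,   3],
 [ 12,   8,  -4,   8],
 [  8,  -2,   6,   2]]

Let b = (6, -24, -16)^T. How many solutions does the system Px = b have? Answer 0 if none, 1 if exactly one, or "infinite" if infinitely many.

Row reduce the augmented matrix [P | b].
R2 ← R2 + (4)·R1: [0, 24, 8, 20, 0]
R3 ← R3 + (8/3)·R1: [0, 26/3, 14, 10, 0]
R3 ← R3 − (13/36)·R2: [0, 0, 100/9, 25/9, 0]
The echelon form has 3 nonzero rows, and every pivot lies in the first 4 columns, so rank(P) = rank([P|b]) = 3.
The system is consistent.
rank = 3 < 4 unknowns, so there are infinitely many solutions.

infinite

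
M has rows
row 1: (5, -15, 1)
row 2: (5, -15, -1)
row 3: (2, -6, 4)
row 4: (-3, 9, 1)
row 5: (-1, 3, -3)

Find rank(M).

Row reduce to echelon form.
R2 ← R2 − R1: [0, 0, -2]
R3 ← R3 − (2/5)·R1: [0, 0, 18/5]
R4 ← R4 + (3/5)·R1: [0, 0, 8/5]
R5 ← R5 + (1/5)·R1: [0, 0, -14/5]
R3 ← R3 + (9/5)·R2: [0, 0, 0]
R4 ← R4 + (4/5)·R2: [0, 0, 0]
R5 ← R5 − (7/5)·R2: [0, 0, 0]
Echelon form has 2 nonzero rows, so rank(M) = 2.

2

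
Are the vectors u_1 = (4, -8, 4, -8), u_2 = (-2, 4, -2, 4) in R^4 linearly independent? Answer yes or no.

Form the matrix with these vectors as rows and row reduce.
R2 ← R2 + (1/2)·R1: [0, 0, 0, 0]
1 nonzero row, so the 2 vectors span a space of dimension 1.
Since 1 < 2, the vectors are linearly dependent.

no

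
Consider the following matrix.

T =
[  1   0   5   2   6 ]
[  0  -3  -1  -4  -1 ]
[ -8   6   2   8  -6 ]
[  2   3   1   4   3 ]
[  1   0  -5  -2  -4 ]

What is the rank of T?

3

Row reduce to echelon form.
R3 ← R3 + (8)·R1: [0, 6, 42, 24, 42]
R4 ← R4 − (2)·R1: [0, 3, -9, 0, -9]
R5 ← R5 − R1: [0, 0, -10, -4, -10]
R3 ← R3 + (2)·R2: [0, 0, 40, 16, 40]
R4 ← R4 + R2: [0, 0, -10, -4, -10]
R4 ← R4 + (1/4)·R3: [0, 0, 0, 0, 0]
R5 ← R5 + (1/4)·R3: [0, 0, 0, 0, 0]
Echelon form has 3 nonzero rows, so rank(T) = 3.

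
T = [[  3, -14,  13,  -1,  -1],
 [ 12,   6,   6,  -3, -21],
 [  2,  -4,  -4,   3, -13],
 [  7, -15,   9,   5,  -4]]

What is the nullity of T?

Row reduce to echelon form.
R2 ← R2 − (4)·R1: [0, 62, -46, 1, -17]
R3 ← R3 − (2/3)·R1: [0, 16/3, -38/3, 11/3, -37/3]
R4 ← R4 − (7/3)·R1: [0, 53/3, -64/3, 22/3, -5/3]
R3 ← R3 − (8/93)·R2: [0, 0, -270/31, 111/31, -337/31]
R4 ← R4 − (53/186)·R2: [0, 0, -255/31, 437/62, 197/62]
R4 ← R4 − (17/18)·R3: [0, 0, 0, 11/3, 121/9]
4 nonzero rows, so rank(T) = 4.
T has 5 columns; by rank–nullity, nullity = 5 − 4 = 1.

1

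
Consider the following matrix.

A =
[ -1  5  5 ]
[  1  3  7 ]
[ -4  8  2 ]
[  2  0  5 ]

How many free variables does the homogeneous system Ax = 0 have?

1

Row reduce to echelon form.
R2 ← R2 + R1: [0, 8, 12]
R3 ← R3 − (4)·R1: [0, -12, -18]
R4 ← R4 + (2)·R1: [0, 10, 15]
R3 ← R3 + (3/2)·R2: [0, 0, 0]
R4 ← R4 − (5/4)·R2: [0, 0, 0]
2 nonzero rows, so rank(A) = 2.
A has 3 columns; by rank–nullity, nullity = 3 − 2 = 1.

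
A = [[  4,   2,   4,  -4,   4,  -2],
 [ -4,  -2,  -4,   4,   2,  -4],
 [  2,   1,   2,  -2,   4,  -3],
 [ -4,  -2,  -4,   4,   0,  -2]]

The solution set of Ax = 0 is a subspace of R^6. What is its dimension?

Row reduce to echelon form.
R2 ← R2 + R1: [0, 0, 0, 0, 6, -6]
R3 ← R3 − (1/2)·R1: [0, 0, 0, 0, 2, -2]
R4 ← R4 + R1: [0, 0, 0, 0, 4, -4]
R3 ← R3 − (1/3)·R2: [0, 0, 0, 0, 0, 0]
R4 ← R4 − (2/3)·R2: [0, 0, 0, 0, 0, 0]
2 nonzero rows, so rank(A) = 2.
A has 6 columns; by rank–nullity, nullity = 6 − 2 = 4.

4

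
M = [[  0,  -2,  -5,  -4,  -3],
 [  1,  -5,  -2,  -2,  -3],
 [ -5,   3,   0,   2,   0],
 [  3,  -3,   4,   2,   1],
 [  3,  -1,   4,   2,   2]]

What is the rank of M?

Row reduce to echelon form.
Swap R1 ↔ R2
R3 ← R3 + (5)·R1: [0, -22, -10, -8, -15]
R4 ← R4 − (3)·R1: [0, 12, 10, 8, 10]
R5 ← R5 − (3)·R1: [0, 14, 10, 8, 11]
R3 ← R3 − (11)·R2: [0, 0, 45, 36, 18]
R4 ← R4 + (6)·R2: [0, 0, -20, -16, -8]
R5 ← R5 + (7)·R2: [0, 0, -25, -20, -10]
R4 ← R4 + (4/9)·R3: [0, 0, 0, 0, 0]
R5 ← R5 + (5/9)·R3: [0, 0, 0, 0, 0]
Echelon form has 3 nonzero rows, so rank(M) = 3.

3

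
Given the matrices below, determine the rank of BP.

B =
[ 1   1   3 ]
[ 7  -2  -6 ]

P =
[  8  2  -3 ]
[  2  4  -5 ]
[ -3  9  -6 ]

First compute BP:
[[  1,  33, -26],
 [ 70, -48,  25]]
Now row reduce the product.
R2 ← R2 − (70)·R1: [0, -2358, 1845]
2 nonzero rows, so rank(BP) = 2.

2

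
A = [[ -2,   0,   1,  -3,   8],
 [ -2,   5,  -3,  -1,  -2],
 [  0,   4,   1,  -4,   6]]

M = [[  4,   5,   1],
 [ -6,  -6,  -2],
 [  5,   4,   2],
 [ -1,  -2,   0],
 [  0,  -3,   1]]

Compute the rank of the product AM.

2

First compute AM:
[[  0, -24,   8],
 [-52, -44, -20],
 [-15, -30,   0]]
Now row reduce the product.
Swap R1 ↔ R2
R3 ← R3 − (15/52)·R1: [0, -225/13, 75/13]
R3 ← R3 − (75/104)·R2: [0, 0, 0]
2 nonzero rows, so rank(AM) = 2.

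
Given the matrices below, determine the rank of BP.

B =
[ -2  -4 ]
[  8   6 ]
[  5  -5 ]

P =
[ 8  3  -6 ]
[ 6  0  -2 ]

2

First compute BP:
[[-40,  -6,  20],
 [100,  24, -60],
 [ 10,  15, -20]]
Now row reduce the product.
R2 ← R2 + (5/2)·R1: [0, 9, -10]
R3 ← R3 + (1/4)·R1: [0, 27/2, -15]
R3 ← R3 − (3/2)·R2: [0, 0, 0]
2 nonzero rows, so rank(BP) = 2.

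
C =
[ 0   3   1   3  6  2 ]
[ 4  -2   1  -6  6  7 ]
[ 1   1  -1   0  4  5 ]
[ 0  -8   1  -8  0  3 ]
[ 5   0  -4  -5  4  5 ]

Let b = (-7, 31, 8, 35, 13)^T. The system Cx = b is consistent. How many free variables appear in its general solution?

Row reduce the augmented matrix [C | b].
Swap R1 ↔ R2
R3 ← R3 − (1/4)·R1: [0, 3/2, -5/4, 3/2, 5/2, 13/4, 1/4]
R5 ← R5 − (5/4)·R1: [0, 5/2, -21/4, 5/2, -7/2, -15/4, -103/4]
R3 ← R3 − (1/2)·R2: [0, 0, -7/4, 0, -1/2, 9/4, 15/4]
R4 ← R4 + (8/3)·R2: [0, 0, 11/3, 0, 16, 25/3, 49/3]
R5 ← R5 − (5/6)·R2: [0, 0, -73/12, 0, -17/2, -65/12, -239/12]
R4 ← R4 + (44/21)·R3: [0, 0, 0, 0, 314/21, 274/21, 508/21]
R5 ← R5 − (73/21)·R3: [0, 0, 0, 0, -142/21, -278/21, -692/21]
R5 ← R5 + (71/157)·R4: [0, 0, 0, 0, 0, -1152/157, -3456/157]
The echelon form has 5 nonzero rows, and every pivot lies in the first 6 columns, so rank(C) = rank([C|b]) = 5.
The system is consistent.
Free variables = (unknowns) − (rank) = 6 − 5 = 1.

1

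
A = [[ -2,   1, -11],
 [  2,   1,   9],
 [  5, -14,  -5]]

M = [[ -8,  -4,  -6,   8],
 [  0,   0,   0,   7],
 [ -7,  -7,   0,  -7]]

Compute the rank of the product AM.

3

First compute AM:
[[ 93,  85,  12,  68],
 [-79, -71, -12, -40],
 [ -5,  15, -30, -23]]
Now row reduce the product.
R2 ← R2 + (79/93)·R1: [0, 112/93, -56/31, 1652/93]
R3 ← R3 + (5/93)·R1: [0, 1820/93, -910/31, -1799/93]
R3 ← R3 − (65/4)·R2: [0, 0, 0, -308]
3 nonzero rows, so rank(AM) = 3.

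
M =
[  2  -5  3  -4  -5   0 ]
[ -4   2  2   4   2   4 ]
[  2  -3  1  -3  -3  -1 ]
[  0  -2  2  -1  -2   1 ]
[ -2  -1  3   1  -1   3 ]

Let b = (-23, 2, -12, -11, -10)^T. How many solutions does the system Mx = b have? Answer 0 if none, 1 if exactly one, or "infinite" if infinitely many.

infinite

Row reduce the augmented matrix [M | b].
R2 ← R2 + (2)·R1: [0, -8, 8, -4, -8, 4, -44]
R3 ← R3 − R1: [0, 2, -2, 1, 2, -1, 11]
R5 ← R5 + R1: [0, -6, 6, -3, -6, 3, -33]
R3 ← R3 + (1/4)·R2: [0, 0, 0, 0, 0, 0, 0]
R4 ← R4 − (1/4)·R2: [0, 0, 0, 0, 0, 0, 0]
R5 ← R5 − (3/4)·R2: [0, 0, 0, 0, 0, 0, 0]
The echelon form has 2 nonzero rows, and every pivot lies in the first 6 columns, so rank(M) = rank([M|b]) = 2.
The system is consistent.
rank = 2 < 6 unknowns, so there are infinitely many solutions.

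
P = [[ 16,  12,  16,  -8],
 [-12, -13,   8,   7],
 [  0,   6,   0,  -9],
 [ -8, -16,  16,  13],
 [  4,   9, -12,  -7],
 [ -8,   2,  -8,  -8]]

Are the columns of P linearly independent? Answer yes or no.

no

Row reduce P to echelon form.
R2 ← R2 + (3/4)·R1: [0, -4, 20, 1]
R4 ← R4 + (1/2)·R1: [0, -10, 24, 9]
R5 ← R5 − (1/4)·R1: [0, 6, -16, -5]
R6 ← R6 + (1/2)·R1: [0, 8, 0, -12]
R3 ← R3 + (3/2)·R2: [0, 0, 30, -15/2]
R4 ← R4 − (5/2)·R2: [0, 0, -26, 13/2]
R5 ← R5 + (3/2)·R2: [0, 0, 14, -7/2]
R6 ← R6 + (2)·R2: [0, 0, 40, -10]
R4 ← R4 + (13/15)·R3: [0, 0, 0, 0]
R5 ← R5 − (7/15)·R3: [0, 0, 0, 0]
R6 ← R6 − (4/3)·R3: [0, 0, 0, 0]
3 pivots among 4 columns.
Only 3 < 4 pivot columns, so the columns are linearly dependent.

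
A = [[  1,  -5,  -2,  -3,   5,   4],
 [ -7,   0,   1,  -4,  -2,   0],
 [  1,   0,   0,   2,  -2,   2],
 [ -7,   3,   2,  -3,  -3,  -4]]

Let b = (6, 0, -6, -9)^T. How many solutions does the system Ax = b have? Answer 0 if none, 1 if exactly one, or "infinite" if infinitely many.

Row reduce the augmented matrix [A | b].
R2 ← R2 + (7)·R1: [0, -35, -13, -25, 33, 28, 42]
R3 ← R3 − R1: [0, 5, 2, 5, -7, -2, -12]
R4 ← R4 + (7)·R1: [0, -32, -12, -24, 32, 24, 33]
R3 ← R3 + (1/7)·R2: [0, 0, 1/7, 10/7, -16/7, 2, -6]
R4 ← R4 − (32/35)·R2: [0, 0, -4/35, -8/7, 64/35, -8/5, -27/5]
R4 ← R4 + (4/5)·R3: [0, 0, 0, 0, 0, 0, -51/5]
The echelon form has 4 nonzero rows; the last pivot sits in the augmented column, so rank(A) = 3 but rank([A|b]) = 4.
Since the ranks differ, the system is inconsistent.
It has no solutions.

0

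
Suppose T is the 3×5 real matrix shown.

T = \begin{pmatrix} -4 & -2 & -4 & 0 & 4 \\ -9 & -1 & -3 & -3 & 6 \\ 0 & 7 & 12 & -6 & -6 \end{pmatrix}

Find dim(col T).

2

Row reduce to echelon form.
R2 ← R2 − (9/4)·R1: [0, 7/2, 6, -3, -3]
R3 ← R3 − (2)·R2: [0, 0, 0, 0, 0]
Echelon form has 2 nonzero rows, so rank(T) = 2.
The column space has dimension equal to the rank: 2.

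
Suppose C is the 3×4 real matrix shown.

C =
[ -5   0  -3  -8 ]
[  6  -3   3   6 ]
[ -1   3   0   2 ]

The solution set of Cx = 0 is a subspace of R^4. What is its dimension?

2

Row reduce to echelon form.
R2 ← R2 + (6/5)·R1: [0, -3, -3/5, -18/5]
R3 ← R3 − (1/5)·R1: [0, 3, 3/5, 18/5]
R3 ← R3 + R2: [0, 0, 0, 0]
2 nonzero rows, so rank(C) = 2.
C has 4 columns; by rank–nullity, nullity = 4 − 2 = 2.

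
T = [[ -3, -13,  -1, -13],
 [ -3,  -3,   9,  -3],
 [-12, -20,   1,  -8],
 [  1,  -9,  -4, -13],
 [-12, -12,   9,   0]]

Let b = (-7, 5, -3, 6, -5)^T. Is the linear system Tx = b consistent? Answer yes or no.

Row reduce the augmented matrix [T | b].
R2 ← R2 − R1: [0, 10, 10, 10, 12]
R3 ← R3 − (4)·R1: [0, 32, 5, 44, 25]
R4 ← R4 + (1/3)·R1: [0, -40/3, -13/3, -52/3, 11/3]
R5 ← R5 − (4)·R1: [0, 40, 13, 52, 23]
R3 ← R3 − (16/5)·R2: [0, 0, -27, 12, -67/5]
R4 ← R4 + (4/3)·R2: [0, 0, 9, -4, 59/3]
R5 ← R5 − (4)·R2: [0, 0, -27, 12, -25]
R4 ← R4 + (1/3)·R3: [0, 0, 0, 0, 76/5]
R5 ← R5 − R3: [0, 0, 0, 0, -58/5]
R5 ← R5 + (29/38)·R4: [0, 0, 0, 0, 0]
The echelon form has 4 nonzero rows; the last pivot sits in the augmented column, so rank(T) = 3 but rank([T|b]) = 4.
Since the ranks differ, the system is inconsistent.

no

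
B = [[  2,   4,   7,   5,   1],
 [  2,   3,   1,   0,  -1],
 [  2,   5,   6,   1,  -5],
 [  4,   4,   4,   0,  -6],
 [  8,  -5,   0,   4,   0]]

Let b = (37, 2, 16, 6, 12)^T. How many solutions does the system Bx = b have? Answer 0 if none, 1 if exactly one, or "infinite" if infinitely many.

Row reduce the augmented matrix [B | b].
R2 ← R2 − R1: [0, -1, -6, -5, -2, -35]
R3 ← R3 − R1: [0, 1, -1, -4, -6, -21]
R4 ← R4 − (2)·R1: [0, -4, -10, -10, -8, -68]
R5 ← R5 − (4)·R1: [0, -21, -28, -16, -4, -136]
R3 ← R3 + R2: [0, 0, -7, -9, -8, -56]
R4 ← R4 − (4)·R2: [0, 0, 14, 10, 0, 72]
R5 ← R5 − (21)·R2: [0, 0, 98, 89, 38, 599]
R4 ← R4 + (2)·R3: [0, 0, 0, -8, -16, -40]
R5 ← R5 + (14)·R3: [0, 0, 0, -37, -74, -185]
R5 ← R5 − (37/8)·R4: [0, 0, 0, 0, 0, 0]
The echelon form has 4 nonzero rows, and every pivot lies in the first 5 columns, so rank(B) = rank([B|b]) = 4.
The system is consistent.
rank = 4 < 5 unknowns, so there are infinitely many solutions.

infinite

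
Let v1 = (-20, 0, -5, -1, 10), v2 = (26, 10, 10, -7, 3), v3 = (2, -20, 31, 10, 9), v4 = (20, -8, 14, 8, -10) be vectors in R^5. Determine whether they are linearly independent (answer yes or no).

yes

Form the matrix with these vectors as rows and row reduce.
R2 ← R2 + (13/10)·R1: [0, 10, 7/2, -83/10, 16]
R3 ← R3 + (1/10)·R1: [0, -20, 61/2, 99/10, 10]
R4 ← R4 + R1: [0, -8, 9, 7, 0]
R3 ← R3 + (2)·R2: [0, 0, 75/2, -67/10, 42]
R4 ← R4 + (4/5)·R2: [0, 0, 59/5, 9/25, 64/5]
R4 ← R4 − (118/375)·R3: [0, 0, 0, 4628/1875, -52/125]
4 nonzero rows, so the 4 vectors span a space of dimension 4.
Since 4 = 4, the vectors are linearly independent.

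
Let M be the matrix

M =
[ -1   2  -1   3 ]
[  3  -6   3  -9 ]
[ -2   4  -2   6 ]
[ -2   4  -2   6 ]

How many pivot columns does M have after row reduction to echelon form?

Row reduce to echelon form.
R2 ← R2 + (3)·R1: [0, 0, 0, 0]
R3 ← R3 − (2)·R1: [0, 0, 0, 0]
R4 ← R4 − (2)·R1: [0, 0, 0, 0]
Echelon form has 1 nonzero row, so rank(M) = 1.
Each nonzero row contributes one pivot column: 1 pivot columns.

1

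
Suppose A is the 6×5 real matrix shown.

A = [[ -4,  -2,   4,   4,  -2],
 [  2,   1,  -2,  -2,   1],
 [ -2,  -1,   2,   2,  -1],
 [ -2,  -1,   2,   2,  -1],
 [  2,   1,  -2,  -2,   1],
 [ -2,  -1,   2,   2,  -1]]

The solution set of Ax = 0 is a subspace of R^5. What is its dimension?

Row reduce to echelon form.
R2 ← R2 + (1/2)·R1: [0, 0, 0, 0, 0]
R3 ← R3 − (1/2)·R1: [0, 0, 0, 0, 0]
R4 ← R4 − (1/2)·R1: [0, 0, 0, 0, 0]
R5 ← R5 + (1/2)·R1: [0, 0, 0, 0, 0]
R6 ← R6 − (1/2)·R1: [0, 0, 0, 0, 0]
1 nonzero row, so rank(A) = 1.
A has 5 columns; by rank–nullity, nullity = 5 − 1 = 4.

4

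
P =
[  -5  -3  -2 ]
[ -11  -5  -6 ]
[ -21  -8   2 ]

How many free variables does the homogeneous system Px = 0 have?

0

Row reduce to echelon form.
R2 ← R2 − (11/5)·R1: [0, 8/5, -8/5]
R3 ← R3 − (21/5)·R1: [0, 23/5, 52/5]
R3 ← R3 − (23/8)·R2: [0, 0, 15]
3 nonzero rows, so rank(P) = 3.
P has 3 columns; by rank–nullity, nullity = 3 − 3 = 0.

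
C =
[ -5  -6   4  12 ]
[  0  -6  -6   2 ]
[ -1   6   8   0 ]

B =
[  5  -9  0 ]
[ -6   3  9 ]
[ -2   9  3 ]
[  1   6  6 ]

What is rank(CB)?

2

First compute CB:
[[ 15, 135,  30],
 [ 50, -60, -60],
 [-57,  99,  78]]
Now row reduce the product.
R2 ← R2 − (10/3)·R1: [0, -510, -160]
R3 ← R3 + (19/5)·R1: [0, 612, 192]
R3 ← R3 + (6/5)·R2: [0, 0, 0]
2 nonzero rows, so rank(CB) = 2.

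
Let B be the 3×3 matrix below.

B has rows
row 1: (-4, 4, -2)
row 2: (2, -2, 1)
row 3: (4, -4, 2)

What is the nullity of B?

2

Row reduce to echelon form.
R2 ← R2 + (1/2)·R1: [0, 0, 0]
R3 ← R3 + R1: [0, 0, 0]
1 nonzero row, so rank(B) = 1.
B has 3 columns; by rank–nullity, nullity = 3 − 1 = 2.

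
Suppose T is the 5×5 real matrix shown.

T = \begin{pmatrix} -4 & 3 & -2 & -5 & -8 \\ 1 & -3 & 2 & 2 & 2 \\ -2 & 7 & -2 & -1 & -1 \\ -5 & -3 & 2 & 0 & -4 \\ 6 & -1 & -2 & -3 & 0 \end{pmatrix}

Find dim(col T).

4

Row reduce to echelon form.
R2 ← R2 + (1/4)·R1: [0, -9/4, 3/2, 3/4, 0]
R3 ← R3 − (1/2)·R1: [0, 11/2, -1, 3/2, 3]
R4 ← R4 − (5/4)·R1: [0, -27/4, 9/2, 25/4, 6]
R5 ← R5 + (3/2)·R1: [0, 7/2, -5, -21/2, -12]
R3 ← R3 + (22/9)·R2: [0, 0, 8/3, 10/3, 3]
R4 ← R4 − (3)·R2: [0, 0, 0, 4, 6]
R5 ← R5 + (14/9)·R2: [0, 0, -8/3, -28/3, -12]
R5 ← R5 + R3: [0, 0, 0, -6, -9]
R5 ← R5 + (3/2)·R4: [0, 0, 0, 0, 0]
Echelon form has 4 nonzero rows, so rank(T) = 4.
The column space has dimension equal to the rank: 4.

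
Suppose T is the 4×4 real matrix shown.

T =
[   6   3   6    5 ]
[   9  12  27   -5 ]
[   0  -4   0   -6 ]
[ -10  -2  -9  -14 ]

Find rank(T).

4

Row reduce to echelon form.
R2 ← R2 − (3/2)·R1: [0, 15/2, 18, -25/2]
R4 ← R4 + (5/3)·R1: [0, 3, 1, -17/3]
R3 ← R3 + (8/15)·R2: [0, 0, 48/5, -38/3]
R4 ← R4 − (2/5)·R2: [0, 0, -31/5, -2/3]
R4 ← R4 + (31/48)·R3: [0, 0, 0, -637/72]
Echelon form has 4 nonzero rows, so rank(T) = 4.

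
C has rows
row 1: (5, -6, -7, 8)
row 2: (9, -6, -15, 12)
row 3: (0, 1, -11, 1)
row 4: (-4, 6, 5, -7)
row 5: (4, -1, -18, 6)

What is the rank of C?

3

Row reduce to echelon form.
R2 ← R2 − (9/5)·R1: [0, 24/5, -12/5, -12/5]
R4 ← R4 + (4/5)·R1: [0, 6/5, -3/5, -3/5]
R5 ← R5 − (4/5)·R1: [0, 19/5, -62/5, -2/5]
R3 ← R3 − (5/24)·R2: [0, 0, -21/2, 3/2]
R4 ← R4 − (1/4)·R2: [0, 0, 0, 0]
R5 ← R5 − (19/24)·R2: [0, 0, -21/2, 3/2]
R5 ← R5 − R3: [0, 0, 0, 0]
Echelon form has 3 nonzero rows, so rank(C) = 3.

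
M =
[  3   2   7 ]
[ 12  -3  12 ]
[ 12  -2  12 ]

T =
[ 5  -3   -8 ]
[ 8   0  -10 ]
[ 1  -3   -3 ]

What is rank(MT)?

2

First compute MT:
[[ 38, -30, -65],
 [ 48, -72, -102],
 [ 56, -72, -112]]
Now row reduce the product.
R2 ← R2 − (24/19)·R1: [0, -648/19, -378/19]
R3 ← R3 − (28/19)·R1: [0, -528/19, -308/19]
R3 ← R3 − (22/27)·R2: [0, 0, 0]
2 nonzero rows, so rank(MT) = 2.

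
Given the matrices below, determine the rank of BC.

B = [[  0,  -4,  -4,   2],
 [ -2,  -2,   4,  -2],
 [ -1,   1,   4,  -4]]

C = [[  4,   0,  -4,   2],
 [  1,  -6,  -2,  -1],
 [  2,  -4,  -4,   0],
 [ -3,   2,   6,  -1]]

3

First compute BC:
[[-18,  44,  36,   2],
 [  4,  -8, -16,   0],
 [ 17, -30, -38,   1]]
Now row reduce the product.
R2 ← R2 + (2/9)·R1: [0, 16/9, -8, 4/9]
R3 ← R3 + (17/18)·R1: [0, 104/9, -4, 26/9]
R3 ← R3 − (13/2)·R2: [0, 0, 48, 0]
3 nonzero rows, so rank(BC) = 3.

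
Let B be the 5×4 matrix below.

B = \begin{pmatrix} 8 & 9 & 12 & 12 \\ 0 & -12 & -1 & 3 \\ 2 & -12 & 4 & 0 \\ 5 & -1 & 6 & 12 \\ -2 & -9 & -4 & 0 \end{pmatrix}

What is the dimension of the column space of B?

3

Row reduce to echelon form.
R3 ← R3 − (1/4)·R1: [0, -57/4, 1, -3]
R4 ← R4 − (5/8)·R1: [0, -53/8, -3/2, 9/2]
R5 ← R5 + (1/4)·R1: [0, -27/4, -1, 3]
R3 ← R3 − (19/16)·R2: [0, 0, 35/16, -105/16]
R4 ← R4 − (53/96)·R2: [0, 0, -91/96, 91/32]
R5 ← R5 − (9/16)·R2: [0, 0, -7/16, 21/16]
R4 ← R4 + (13/30)·R3: [0, 0, 0, 0]
R5 ← R5 + (1/5)·R3: [0, 0, 0, 0]
Echelon form has 3 nonzero rows, so rank(B) = 3.
The column space has dimension equal to the rank: 3.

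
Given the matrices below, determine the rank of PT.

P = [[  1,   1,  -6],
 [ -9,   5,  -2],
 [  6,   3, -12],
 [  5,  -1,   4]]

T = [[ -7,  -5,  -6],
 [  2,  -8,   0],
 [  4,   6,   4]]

First compute PT:
[[-29, -49, -30],
 [ 65,  -7,  46],
 [-84, -126, -84],
 [-21,   7, -14]]
Now row reduce the product.
R2 ← R2 + (65/29)·R1: [0, -3388/29, -616/29]
R3 ← R3 − (84/29)·R1: [0, 462/29, 84/29]
R4 ← R4 − (21/29)·R1: [0, 1232/29, 224/29]
R3 ← R3 + (3/22)·R2: [0, 0, 0]
R4 ← R4 + (4/11)·R2: [0, 0, 0]
2 nonzero rows, so rank(PT) = 2.

2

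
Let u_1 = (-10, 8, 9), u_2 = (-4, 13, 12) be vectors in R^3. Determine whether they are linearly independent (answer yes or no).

Form the matrix with these vectors as rows and row reduce.
R2 ← R2 − (2/5)·R1: [0, 49/5, 42/5]
2 nonzero rows, so the 2 vectors span a space of dimension 2.
Since 2 = 2, the vectors are linearly independent.

yes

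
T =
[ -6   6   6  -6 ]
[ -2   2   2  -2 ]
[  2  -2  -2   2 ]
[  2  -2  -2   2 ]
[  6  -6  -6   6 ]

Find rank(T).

1

Row reduce to echelon form.
R2 ← R2 − (1/3)·R1: [0, 0, 0, 0]
R3 ← R3 + (1/3)·R1: [0, 0, 0, 0]
R4 ← R4 + (1/3)·R1: [0, 0, 0, 0]
R5 ← R5 + R1: [0, 0, 0, 0]
Echelon form has 1 nonzero row, so rank(T) = 1.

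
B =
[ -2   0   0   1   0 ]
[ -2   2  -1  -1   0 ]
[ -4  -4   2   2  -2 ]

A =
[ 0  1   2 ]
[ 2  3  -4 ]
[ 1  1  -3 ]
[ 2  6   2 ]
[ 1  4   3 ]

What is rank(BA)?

First compute BA:
[[  2,   4,  -2],
 [  1,  -3, -11],
 [ -4, -10,   0]]
Now row reduce the product.
R2 ← R2 − (1/2)·R1: [0, -5, -10]
R3 ← R3 + (2)·R1: [0, -2, -4]
R3 ← R3 − (2/5)·R2: [0, 0, 0]
2 nonzero rows, so rank(BA) = 2.

2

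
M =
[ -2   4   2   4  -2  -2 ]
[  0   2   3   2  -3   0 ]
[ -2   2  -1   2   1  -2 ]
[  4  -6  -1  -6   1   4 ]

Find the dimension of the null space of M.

Row reduce to echelon form.
R3 ← R3 − R1: [0, -2, -3, -2, 3, 0]
R4 ← R4 + (2)·R1: [0, 2, 3, 2, -3, 0]
R3 ← R3 + R2: [0, 0, 0, 0, 0, 0]
R4 ← R4 − R2: [0, 0, 0, 0, 0, 0]
2 nonzero rows, so rank(M) = 2.
M has 6 columns; by rank–nullity, nullity = 6 − 2 = 4.

4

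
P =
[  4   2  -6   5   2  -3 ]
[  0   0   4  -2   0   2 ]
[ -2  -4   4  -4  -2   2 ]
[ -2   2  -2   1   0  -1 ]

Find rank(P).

3

Row reduce to echelon form.
R3 ← R3 + (1/2)·R1: [0, -3, 1, -3/2, -1, 1/2]
R4 ← R4 + (1/2)·R1: [0, 3, -5, 7/2, 1, -5/2]
Swap R2 ↔ R3
R4 ← R4 + R2: [0, 0, -4, 2, 0, -2]
R4 ← R4 + R3: [0, 0, 0, 0, 0, 0]
Echelon form has 3 nonzero rows, so rank(P) = 3.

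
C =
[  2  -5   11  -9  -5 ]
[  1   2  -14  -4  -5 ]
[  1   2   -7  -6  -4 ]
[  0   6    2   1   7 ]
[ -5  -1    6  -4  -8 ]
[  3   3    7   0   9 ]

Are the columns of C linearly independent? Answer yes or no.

no

Row reduce C to echelon form.
R2 ← R2 − (1/2)·R1: [0, 9/2, -39/2, 1/2, -5/2]
R3 ← R3 − (1/2)·R1: [0, 9/2, -25/2, -3/2, -3/2]
R5 ← R5 + (5/2)·R1: [0, -27/2, 67/2, -53/2, -41/2]
R6 ← R6 − (3/2)·R1: [0, 21/2, -19/2, 27/2, 33/2]
R3 ← R3 − R2: [0, 0, 7, -2, 1]
R4 ← R4 − (4/3)·R2: [0, 0, 28, 1/3, 31/3]
R5 ← R5 + (3)·R2: [0, 0, -25, -25, -28]
R6 ← R6 − (7/3)·R2: [0, 0, 36, 37/3, 67/3]
R4 ← R4 − (4)·R3: [0, 0, 0, 25/3, 19/3]
R5 ← R5 + (25/7)·R3: [0, 0, 0, -225/7, -171/7]
R6 ← R6 − (36/7)·R3: [0, 0, 0, 475/21, 361/21]
R5 ← R5 + (27/7)·R4: [0, 0, 0, 0, 0]
R6 ← R6 − (19/7)·R4: [0, 0, 0, 0, 0]
4 pivots among 5 columns.
Only 4 < 5 pivot columns, so the columns are linearly dependent.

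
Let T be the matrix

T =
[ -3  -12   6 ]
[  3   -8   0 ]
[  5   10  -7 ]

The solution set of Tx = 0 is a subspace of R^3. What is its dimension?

Row reduce to echelon form.
R2 ← R2 + R1: [0, -20, 6]
R3 ← R3 + (5/3)·R1: [0, -10, 3]
R3 ← R3 − (1/2)·R2: [0, 0, 0]
2 nonzero rows, so rank(T) = 2.
T has 3 columns; by rank–nullity, nullity = 3 − 2 = 1.

1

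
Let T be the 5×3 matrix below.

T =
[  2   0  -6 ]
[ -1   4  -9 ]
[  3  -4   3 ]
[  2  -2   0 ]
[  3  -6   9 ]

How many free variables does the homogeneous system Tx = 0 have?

1

Row reduce to echelon form.
R2 ← R2 + (1/2)·R1: [0, 4, -12]
R3 ← R3 − (3/2)·R1: [0, -4, 12]
R4 ← R4 − R1: [0, -2, 6]
R5 ← R5 − (3/2)·R1: [0, -6, 18]
R3 ← R3 + R2: [0, 0, 0]
R4 ← R4 + (1/2)·R2: [0, 0, 0]
R5 ← R5 + (3/2)·R2: [0, 0, 0]
2 nonzero rows, so rank(T) = 2.
T has 3 columns; by rank–nullity, nullity = 3 − 2 = 1.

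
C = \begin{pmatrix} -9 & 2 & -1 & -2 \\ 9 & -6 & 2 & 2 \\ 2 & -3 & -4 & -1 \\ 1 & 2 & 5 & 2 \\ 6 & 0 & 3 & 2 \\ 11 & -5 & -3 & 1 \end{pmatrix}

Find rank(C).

Row reduce to echelon form.
R2 ← R2 + R1: [0, -4, 1, 0]
R3 ← R3 + (2/9)·R1: [0, -23/9, -38/9, -13/9]
R4 ← R4 + (1/9)·R1: [0, 20/9, 44/9, 16/9]
R5 ← R5 + (2/3)·R1: [0, 4/3, 7/3, 2/3]
R6 ← R6 + (11/9)·R1: [0, -23/9, -38/9, -13/9]
R3 ← R3 − (23/36)·R2: [0, 0, -175/36, -13/9]
R4 ← R4 + (5/9)·R2: [0, 0, 49/9, 16/9]
R5 ← R5 + (1/3)·R2: [0, 0, 8/3, 2/3]
R6 ← R6 − (23/36)·R2: [0, 0, -175/36, -13/9]
R4 ← R4 + (28/25)·R3: [0, 0, 0, 4/25]
R5 ← R5 + (96/175)·R3: [0, 0, 0, -22/175]
R6 ← R6 − R3: [0, 0, 0, 0]
R5 ← R5 + (11/14)·R4: [0, 0, 0, 0]
Echelon form has 4 nonzero rows, so rank(C) = 4.

4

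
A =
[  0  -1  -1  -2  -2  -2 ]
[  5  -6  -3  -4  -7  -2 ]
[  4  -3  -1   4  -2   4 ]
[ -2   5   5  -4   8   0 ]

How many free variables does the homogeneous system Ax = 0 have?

Row reduce to echelon form.
Swap R1 ↔ R2
R3 ← R3 − (4/5)·R1: [0, 9/5, 7/5, 36/5, 18/5, 28/5]
R4 ← R4 + (2/5)·R1: [0, 13/5, 19/5, -28/5, 26/5, -4/5]
R3 ← R3 + (9/5)·R2: [0, 0, -2/5, 18/5, 0, 2]
R4 ← R4 + (13/5)·R2: [0, 0, 6/5, -54/5, 0, -6]
R4 ← R4 + (3)·R3: [0, 0, 0, 0, 0, 0]
3 nonzero rows, so rank(A) = 3.
A has 6 columns; by rank–nullity, nullity = 6 − 3 = 3.

3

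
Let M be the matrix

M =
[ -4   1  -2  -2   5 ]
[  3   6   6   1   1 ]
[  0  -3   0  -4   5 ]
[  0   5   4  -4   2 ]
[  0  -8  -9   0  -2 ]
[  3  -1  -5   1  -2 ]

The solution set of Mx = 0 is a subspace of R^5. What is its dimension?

0

Row reduce to echelon form.
R2 ← R2 + (3/4)·R1: [0, 27/4, 9/2, -1/2, 19/4]
R6 ← R6 + (3/4)·R1: [0, -1/4, -13/2, -1/2, 7/4]
R3 ← R3 + (4/9)·R2: [0, 0, 2, -38/9, 64/9]
R4 ← R4 − (20/27)·R2: [0, 0, 2/3, -98/27, -41/27]
R5 ← R5 + (32/27)·R2: [0, 0, -11/3, -16/27, 98/27]
R6 ← R6 + (1/27)·R2: [0, 0, -19/3, -14/27, 52/27]
R4 ← R4 − (1/3)·R3: [0, 0, 0, -20/9, -35/9]
R5 ← R5 + (11/6)·R3: [0, 0, 0, -25/3, 50/3]
R6 ← R6 + (19/6)·R3: [0, 0, 0, -125/9, 220/9]
R5 ← R5 − (15/4)·R4: [0, 0, 0, 0, 125/4]
R6 ← R6 − (25/4)·R4: [0, 0, 0, 0, 195/4]
R6 ← R6 − (39/25)·R5: [0, 0, 0, 0, 0]
5 nonzero rows, so rank(M) = 5.
M has 5 columns; by rank–nullity, nullity = 5 − 5 = 0.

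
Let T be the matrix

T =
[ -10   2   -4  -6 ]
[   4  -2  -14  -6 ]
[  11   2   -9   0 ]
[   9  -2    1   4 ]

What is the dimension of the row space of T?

Row reduce to echelon form.
R2 ← R2 + (2/5)·R1: [0, -6/5, -78/5, -42/5]
R3 ← R3 + (11/10)·R1: [0, 21/5, -67/5, -33/5]
R4 ← R4 + (9/10)·R1: [0, -1/5, -13/5, -7/5]
R3 ← R3 + (7/2)·R2: [0, 0, -68, -36]
R4 ← R4 − (1/6)·R2: [0, 0, 0, 0]
Echelon form has 3 nonzero rows, so rank(T) = 3.
The row space has dimension equal to the rank: 3.

3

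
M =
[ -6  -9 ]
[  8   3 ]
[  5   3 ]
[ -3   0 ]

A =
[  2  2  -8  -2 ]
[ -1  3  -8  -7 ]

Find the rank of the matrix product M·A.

First compute MA:
[[ -3, -39, 120,  75],
 [ 13,  25, -88, -37],
 [  7,  19, -64, -31],
 [ -6,  -6,  24,   6]]
Now row reduce the product.
R2 ← R2 + (13/3)·R1: [0, -144, 432, 288]
R3 ← R3 + (7/3)·R1: [0, -72, 216, 144]
R4 ← R4 − (2)·R1: [0, 72, -216, -144]
R3 ← R3 − (1/2)·R2: [0, 0, 0, 0]
R4 ← R4 + (1/2)·R2: [0, 0, 0, 0]
2 nonzero rows, so rank(MA) = 2.

2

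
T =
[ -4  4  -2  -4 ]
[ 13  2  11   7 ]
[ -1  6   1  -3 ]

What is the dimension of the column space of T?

Row reduce to echelon form.
R2 ← R2 + (13/4)·R1: [0, 15, 9/2, -6]
R3 ← R3 − (1/4)·R1: [0, 5, 3/2, -2]
R3 ← R3 − (1/3)·R2: [0, 0, 0, 0]
Echelon form has 2 nonzero rows, so rank(T) = 2.
The column space has dimension equal to the rank: 2.

2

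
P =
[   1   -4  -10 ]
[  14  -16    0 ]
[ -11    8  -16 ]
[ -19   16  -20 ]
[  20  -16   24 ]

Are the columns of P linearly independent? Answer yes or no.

no

Row reduce P to echelon form.
R2 ← R2 − (14)·R1: [0, 40, 140]
R3 ← R3 + (11)·R1: [0, -36, -126]
R4 ← R4 + (19)·R1: [0, -60, -210]
R5 ← R5 − (20)·R1: [0, 64, 224]
R3 ← R3 + (9/10)·R2: [0, 0, 0]
R4 ← R4 + (3/2)·R2: [0, 0, 0]
R5 ← R5 − (8/5)·R2: [0, 0, 0]
2 pivots among 3 columns.
Only 2 < 3 pivot columns, so the columns are linearly dependent.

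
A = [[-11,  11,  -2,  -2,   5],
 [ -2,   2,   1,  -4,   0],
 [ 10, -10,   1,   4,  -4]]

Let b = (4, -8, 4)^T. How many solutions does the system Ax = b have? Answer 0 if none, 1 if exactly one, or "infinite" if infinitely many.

0

Row reduce the augmented matrix [A | b].
R2 ← R2 − (2/11)·R1: [0, 0, 15/11, -40/11, -10/11, -96/11]
R3 ← R3 + (10/11)·R1: [0, 0, -9/11, 24/11, 6/11, 84/11]
R3 ← R3 + (3/5)·R2: [0, 0, 0, 0, 0, 12/5]
The echelon form has 3 nonzero rows; the last pivot sits in the augmented column, so rank(A) = 2 but rank([A|b]) = 3.
Since the ranks differ, the system is inconsistent.
It has no solutions.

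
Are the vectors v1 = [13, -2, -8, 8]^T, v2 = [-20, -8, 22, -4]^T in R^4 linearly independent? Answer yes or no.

Form the matrix with these vectors as rows and row reduce.
R2 ← R2 + (20/13)·R1: [0, -144/13, 126/13, 108/13]
2 nonzero rows, so the 2 vectors span a space of dimension 2.
Since 2 = 2, the vectors are linearly independent.

yes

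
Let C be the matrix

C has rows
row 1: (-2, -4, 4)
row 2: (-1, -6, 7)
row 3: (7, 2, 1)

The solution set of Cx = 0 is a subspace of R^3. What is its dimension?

1

Row reduce to echelon form.
R2 ← R2 − (1/2)·R1: [0, -4, 5]
R3 ← R3 + (7/2)·R1: [0, -12, 15]
R3 ← R3 − (3)·R2: [0, 0, 0]
2 nonzero rows, so rank(C) = 2.
C has 3 columns; by rank–nullity, nullity = 3 − 2 = 1.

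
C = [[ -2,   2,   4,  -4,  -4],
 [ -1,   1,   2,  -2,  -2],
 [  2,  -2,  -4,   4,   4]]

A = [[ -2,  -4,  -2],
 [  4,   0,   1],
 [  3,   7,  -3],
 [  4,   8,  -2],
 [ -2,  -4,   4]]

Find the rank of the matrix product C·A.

First compute CA:
[[ 16,  20, -14],
 [  8,  10,  -7],
 [-16, -20,  14]]
Now row reduce the product.
R2 ← R2 − (1/2)·R1: [0, 0, 0]
R3 ← R3 + R1: [0, 0, 0]
1 nonzero row, so rank(CA) = 1.

1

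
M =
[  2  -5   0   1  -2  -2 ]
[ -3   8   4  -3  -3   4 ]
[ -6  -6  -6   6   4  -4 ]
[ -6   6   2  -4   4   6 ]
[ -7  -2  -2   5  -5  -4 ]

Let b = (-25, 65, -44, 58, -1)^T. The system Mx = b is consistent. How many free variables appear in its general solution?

Row reduce the augmented matrix [M | b].
R2 ← R2 + (3/2)·R1: [0, 1/2, 4, -3/2, -6, 1, 55/2]
R3 ← R3 + (3)·R1: [0, -21, -6, 9, -2, -10, -119]
R4 ← R4 + (3)·R1: [0, -9, 2, -1, -2, 0, -17]
R5 ← R5 + (7/2)·R1: [0, -39/2, -2, 17/2, -12, -11, -177/2]
R3 ← R3 + (42)·R2: [0, 0, 162, -54, -254, 32, 1036]
R4 ← R4 + (18)·R2: [0, 0, 74, -28, -110, 18, 478]
R5 ← R5 + (39)·R2: [0, 0, 154, -50, -246, 28, 984]
R4 ← R4 − (37/81)·R3: [0, 0, 0, -10/3, 488/81, 274/81, 386/81]
R5 ← R5 − (77/81)·R3: [0, 0, 0, 4/3, -368/81, -196/81, -68/81]
R5 ← R5 + (2/5)·R4: [0, 0, 0, 0, -32/15, -16/15, 16/15]
The echelon form has 5 nonzero rows, and every pivot lies in the first 6 columns, so rank(M) = rank([M|b]) = 5.
The system is consistent.
Free variables = (unknowns) − (rank) = 6 − 5 = 1.

1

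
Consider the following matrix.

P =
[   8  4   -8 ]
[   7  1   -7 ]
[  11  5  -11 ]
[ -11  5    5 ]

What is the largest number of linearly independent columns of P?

3

Row reduce to echelon form.
R2 ← R2 − (7/8)·R1: [0, -5/2, 0]
R3 ← R3 − (11/8)·R1: [0, -1/2, 0]
R4 ← R4 + (11/8)·R1: [0, 21/2, -6]
R3 ← R3 − (1/5)·R2: [0, 0, 0]
R4 ← R4 + (21/5)·R2: [0, 0, -6]
Swap R3 ↔ R4
Echelon form has 3 nonzero rows, so rank(P) = 3.
The rank gives the maximum number of linearly independent columns: 3.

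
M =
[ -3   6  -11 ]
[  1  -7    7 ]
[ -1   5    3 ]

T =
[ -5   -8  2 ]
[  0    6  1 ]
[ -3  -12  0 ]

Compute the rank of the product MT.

2

First compute MT:
[[ 48, 192,   0],
 [-26, -134,  -5],
 [ -4,   2,   3]]
Now row reduce the product.
R2 ← R2 + (13/24)·R1: [0, -30, -5]
R3 ← R3 + (1/12)·R1: [0, 18, 3]
R3 ← R3 + (3/5)·R2: [0, 0, 0]
2 nonzero rows, so rank(MT) = 2.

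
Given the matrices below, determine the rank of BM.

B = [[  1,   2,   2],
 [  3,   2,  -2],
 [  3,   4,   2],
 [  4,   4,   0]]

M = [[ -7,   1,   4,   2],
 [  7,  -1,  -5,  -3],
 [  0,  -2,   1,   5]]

2

First compute BM:
[[  7,  -5,  -4,   6],
 [ -7,   5,   0, -10],
 [  7,  -5,  -6,   4],
 [  0,   0,  -4,  -4]]
Now row reduce the product.
R2 ← R2 + R1: [0, 0, -4, -4]
R3 ← R3 − R1: [0, 0, -2, -2]
R3 ← R3 − (1/2)·R2: [0, 0, 0, 0]
R4 ← R4 − R2: [0, 0, 0, 0]
2 nonzero rows, so rank(BM) = 2.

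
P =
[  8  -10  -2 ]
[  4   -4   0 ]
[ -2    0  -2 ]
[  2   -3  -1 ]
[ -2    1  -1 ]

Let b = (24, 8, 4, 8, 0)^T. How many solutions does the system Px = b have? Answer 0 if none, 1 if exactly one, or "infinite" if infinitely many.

infinite

Row reduce the augmented matrix [P | b].
R2 ← R2 − (1/2)·R1: [0, 1, 1, -4]
R3 ← R3 + (1/4)·R1: [0, -5/2, -5/2, 10]
R4 ← R4 − (1/4)·R1: [0, -1/2, -1/2, 2]
R5 ← R5 + (1/4)·R1: [0, -3/2, -3/2, 6]
R3 ← R3 + (5/2)·R2: [0, 0, 0, 0]
R4 ← R4 + (1/2)·R2: [0, 0, 0, 0]
R5 ← R5 + (3/2)·R2: [0, 0, 0, 0]
The echelon form has 2 nonzero rows, and every pivot lies in the first 3 columns, so rank(P) = rank([P|b]) = 2.
The system is consistent.
rank = 2 < 3 unknowns, so there are infinitely many solutions.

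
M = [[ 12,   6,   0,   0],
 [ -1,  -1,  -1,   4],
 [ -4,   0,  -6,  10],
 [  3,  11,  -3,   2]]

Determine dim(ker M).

0

Row reduce to echelon form.
R2 ← R2 + (1/12)·R1: [0, -1/2, -1, 4]
R3 ← R3 + (1/3)·R1: [0, 2, -6, 10]
R4 ← R4 − (1/4)·R1: [0, 19/2, -3, 2]
R3 ← R3 + (4)·R2: [0, 0, -10, 26]
R4 ← R4 + (19)·R2: [0, 0, -22, 78]
R4 ← R4 − (11/5)·R3: [0, 0, 0, 104/5]
4 nonzero rows, so rank(M) = 4.
M has 4 columns; by rank–nullity, nullity = 4 − 4 = 0.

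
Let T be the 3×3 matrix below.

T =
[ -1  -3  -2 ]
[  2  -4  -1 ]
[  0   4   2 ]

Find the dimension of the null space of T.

Row reduce to echelon form.
R2 ← R2 + (2)·R1: [0, -10, -5]
R3 ← R3 + (2/5)·R2: [0, 0, 0]
2 nonzero rows, so rank(T) = 2.
T has 3 columns; by rank–nullity, nullity = 3 − 2 = 1.

1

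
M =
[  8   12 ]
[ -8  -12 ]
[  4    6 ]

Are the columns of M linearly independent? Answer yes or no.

Row reduce M to echelon form.
R2 ← R2 + R1: [0, 0]
R3 ← R3 − (1/2)·R1: [0, 0]
1 pivot among 2 columns.
Only 1 < 2 pivot columns, so the columns are linearly dependent.

no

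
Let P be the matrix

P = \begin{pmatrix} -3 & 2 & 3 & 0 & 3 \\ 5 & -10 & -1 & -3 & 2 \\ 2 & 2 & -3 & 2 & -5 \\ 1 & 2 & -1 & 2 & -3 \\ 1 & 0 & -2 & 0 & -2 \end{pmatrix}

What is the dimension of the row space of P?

Row reduce to echelon form.
R2 ← R2 + (5/3)·R1: [0, -20/3, 4, -3, 7]
R3 ← R3 + (2/3)·R1: [0, 10/3, -1, 2, -3]
R4 ← R4 + (1/3)·R1: [0, 8/3, 0, 2, -2]
R5 ← R5 + (1/3)·R1: [0, 2/3, -1, 0, -1]
R3 ← R3 + (1/2)·R2: [0, 0, 1, 1/2, 1/2]
R4 ← R4 + (2/5)·R2: [0, 0, 8/5, 4/5, 4/5]
R5 ← R5 + (1/10)·R2: [0, 0, -3/5, -3/10, -3/10]
R4 ← R4 − (8/5)·R3: [0, 0, 0, 0, 0]
R5 ← R5 + (3/5)·R3: [0, 0, 0, 0, 0]
Echelon form has 3 nonzero rows, so rank(P) = 3.
The row space has dimension equal to the rank: 3.

3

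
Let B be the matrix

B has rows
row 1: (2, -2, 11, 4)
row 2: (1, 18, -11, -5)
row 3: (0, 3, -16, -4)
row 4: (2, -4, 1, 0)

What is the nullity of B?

0

Row reduce to echelon form.
R2 ← R2 − (1/2)·R1: [0, 19, -33/2, -7]
R4 ← R4 − R1: [0, -2, -10, -4]
R3 ← R3 − (3/19)·R2: [0, 0, -509/38, -55/19]
R4 ← R4 + (2/19)·R2: [0, 0, -223/19, -90/19]
R4 ← R4 − (446/509)·R3: [0, 0, 0, -1120/509]
4 nonzero rows, so rank(B) = 4.
B has 4 columns; by rank–nullity, nullity = 4 − 4 = 0.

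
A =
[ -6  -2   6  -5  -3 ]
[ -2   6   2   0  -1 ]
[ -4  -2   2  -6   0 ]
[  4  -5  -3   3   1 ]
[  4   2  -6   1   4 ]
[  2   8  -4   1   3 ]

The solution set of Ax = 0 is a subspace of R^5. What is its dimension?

Row reduce to echelon form.
R2 ← R2 − (1/3)·R1: [0, 20/3, 0, 5/3, 0]
R3 ← R3 − (2/3)·R1: [0, -2/3, -2, -8/3, 2]
R4 ← R4 + (2/3)·R1: [0, -19/3, 1, -1/3, -1]
R5 ← R5 + (2/3)·R1: [0, 2/3, -2, -7/3, 2]
R6 ← R6 + (1/3)·R1: [0, 22/3, -2, -2/3, 2]
R3 ← R3 + (1/10)·R2: [0, 0, -2, -5/2, 2]
R4 ← R4 + (19/20)·R2: [0, 0, 1, 5/4, -1]
R5 ← R5 − (1/10)·R2: [0, 0, -2, -5/2, 2]
R6 ← R6 − (11/10)·R2: [0, 0, -2, -5/2, 2]
R4 ← R4 + (1/2)·R3: [0, 0, 0, 0, 0]
R5 ← R5 − R3: [0, 0, 0, 0, 0]
R6 ← R6 − R3: [0, 0, 0, 0, 0]
3 nonzero rows, so rank(A) = 3.
A has 5 columns; by rank–nullity, nullity = 5 − 3 = 2.

2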